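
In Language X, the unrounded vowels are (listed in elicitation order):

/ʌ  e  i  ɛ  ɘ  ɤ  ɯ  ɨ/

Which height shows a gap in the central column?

low-mid

height            front     central   back    
high              i         ɨ         ɯ       
high-mid          e         ɘ         ɤ       
low-mid           ɛ         —         ʌ       
Every height has a central member except low-mid, where /ɜ/ would be expected.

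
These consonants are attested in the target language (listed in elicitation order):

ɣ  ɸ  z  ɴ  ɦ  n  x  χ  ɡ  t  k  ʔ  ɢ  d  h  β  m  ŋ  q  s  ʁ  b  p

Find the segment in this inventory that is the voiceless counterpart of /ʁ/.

/ʁ/ is a voiced uvular fricative.
The voiceless counterpart is a voiceless uvular fricative — in this inventory, /χ/.

/χ/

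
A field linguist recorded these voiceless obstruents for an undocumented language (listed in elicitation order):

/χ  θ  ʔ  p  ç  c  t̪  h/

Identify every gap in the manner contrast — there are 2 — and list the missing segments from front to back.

place of articulation  stop      fricative
bilabial          p         —       
dental            t̪        θ       
palatal           c         ç       
uvular            —         χ       
glottal           ʔ         h       
Gaps, from front to back: bilabial lacks fricative (/ɸ/); uvular lacks stop (/q/).

/ɸ/, /q/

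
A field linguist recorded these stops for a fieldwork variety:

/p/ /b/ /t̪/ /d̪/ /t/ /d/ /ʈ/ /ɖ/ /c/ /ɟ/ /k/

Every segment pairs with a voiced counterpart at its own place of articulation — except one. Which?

/k/

Bilabial: /p/ ~ /b/
Dental: /t̪/ ~ /d̪/
Alveolar: /t/ ~ /d/
Retroflex: /ʈ/ ~ /ɖ/
Palatal: /c/ ~ /ɟ/
Velar: only /k/ (voiceless); no voiced partner.
So /k/ is the unpaired segment.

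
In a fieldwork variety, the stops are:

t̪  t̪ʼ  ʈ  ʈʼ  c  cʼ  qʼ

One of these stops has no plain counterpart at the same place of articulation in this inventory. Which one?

Dental: /t̪/ ~ /t̪ʼ/
Retroflex: /ʈ/ ~ /ʈʼ/
Palatal: /c/ ~ /cʼ/
Uvular: only /qʼ/ (ejective); no plain partner.
So /qʼ/ is the unpaired segment.

/qʼ/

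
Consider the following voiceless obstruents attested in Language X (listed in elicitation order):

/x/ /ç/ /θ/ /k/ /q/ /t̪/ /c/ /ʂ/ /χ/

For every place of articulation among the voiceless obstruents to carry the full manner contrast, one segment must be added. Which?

/ʈ/

place of articulation  stop      fricative
dental            t̪        θ       
retroflex         —         ʂ       
palatal           c         ç       
velar             k         x       
uvular            q         χ       
The retroflex row has no stop member, so the gap is the retroflex stop /ʈ/.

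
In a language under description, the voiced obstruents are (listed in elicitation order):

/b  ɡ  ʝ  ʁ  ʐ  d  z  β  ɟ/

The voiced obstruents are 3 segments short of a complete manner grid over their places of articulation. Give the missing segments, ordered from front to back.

place of articulation  stop      fricative
bilabial          b         β       
alveolar          d         z       
retroflex         —         ʐ       
palatal           ɟ         ʝ       
velar             ɡ         —       
uvular            —         ʁ       
Gaps, from front to back: retroflex lacks stop (/ɖ/); velar lacks fricative (/ɣ/); uvular lacks stop (/ɢ/).

/ɖ/, /ɣ/, /ɢ/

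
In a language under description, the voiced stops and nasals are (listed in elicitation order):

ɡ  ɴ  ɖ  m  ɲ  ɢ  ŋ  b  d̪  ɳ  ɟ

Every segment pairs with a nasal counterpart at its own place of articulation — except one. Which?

/d̪/

Bilabial: /b/ ~ /m/
Retroflex: /ɖ/ ~ /ɳ/
Palatal: /ɟ/ ~ /ɲ/
Velar: /ɡ/ ~ /ŋ/
Uvular: /ɢ/ ~ /ɴ/
Dental: only /d̪/ (oral stop); no nasal partner.
So /d̪/ is the unpaired segment.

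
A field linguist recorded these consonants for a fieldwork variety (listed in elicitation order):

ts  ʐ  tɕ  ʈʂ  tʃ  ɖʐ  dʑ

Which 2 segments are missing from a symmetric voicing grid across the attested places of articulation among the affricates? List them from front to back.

Voiceless: /ts/ (alveolar), /tʃ/ (postalveolar), /ʈʂ/ (retroflex), /tɕ/ (alveolo-palatal).
Voiced: /ɖʐ/ (retroflex), /dʑ/ (alveolo-palatal).
Gaps, from front to back: alveolar lacks voiced (/dz/); postalveolar lacks voiced (/dʒ/).

/dz/, /dʒ/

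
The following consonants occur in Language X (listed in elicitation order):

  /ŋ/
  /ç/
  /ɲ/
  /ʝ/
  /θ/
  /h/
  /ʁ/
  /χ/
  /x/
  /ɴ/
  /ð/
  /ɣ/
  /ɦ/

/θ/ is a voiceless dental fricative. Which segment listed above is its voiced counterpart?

/ð/

The voiced counterpart is a voiced dental fricative — in this inventory, /ð/.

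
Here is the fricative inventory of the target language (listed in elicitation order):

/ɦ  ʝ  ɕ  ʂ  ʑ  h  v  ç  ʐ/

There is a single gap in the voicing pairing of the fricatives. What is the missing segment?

labiodental: voiceless —, voiced /v/.
retroflex: voiceless /ʂ/, voiced /ʐ/.
alveolo-palatal: voiceless /ɕ/, voiced /ʑ/.
palatal: voiceless /ç/, voiced /ʝ/.
glottal: voiceless /h/, voiced /ɦ/.
The labiodental row has no voiceless member, so the gap is the voiceless labiodental fricative /f/.

/f/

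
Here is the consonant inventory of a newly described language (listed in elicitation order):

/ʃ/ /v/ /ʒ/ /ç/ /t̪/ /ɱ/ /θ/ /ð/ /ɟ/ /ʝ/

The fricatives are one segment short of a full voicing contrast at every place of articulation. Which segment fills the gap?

/f/

Voiceless: /θ/ (dental), /ʃ/ (postalveolar), /ç/ (palatal).
Voiced: /v/ (labiodental), /ð/ (dental), /ʒ/ (postalveolar), /ʝ/ (palatal).
The labiodental row has no voiceless member, so the gap is the voiceless labiodental fricative /f/.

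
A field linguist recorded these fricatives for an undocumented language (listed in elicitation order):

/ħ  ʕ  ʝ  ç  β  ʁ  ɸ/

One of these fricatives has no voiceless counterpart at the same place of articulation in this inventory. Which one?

/ʁ/

Bilabial: /ɸ/ ~ /β/
Palatal: /ç/ ~ /ʝ/
Pharyngeal: /ħ/ ~ /ʕ/
Uvular: only /ʁ/ (voiced); no voiceless partner.
So /ʁ/ is the unpaired segment.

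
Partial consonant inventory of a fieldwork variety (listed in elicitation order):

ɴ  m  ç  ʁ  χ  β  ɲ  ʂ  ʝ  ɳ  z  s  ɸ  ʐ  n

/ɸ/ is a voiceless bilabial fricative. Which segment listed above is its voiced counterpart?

/β/

The voiced counterpart is a voiced bilabial fricative — in this inventory, /β/.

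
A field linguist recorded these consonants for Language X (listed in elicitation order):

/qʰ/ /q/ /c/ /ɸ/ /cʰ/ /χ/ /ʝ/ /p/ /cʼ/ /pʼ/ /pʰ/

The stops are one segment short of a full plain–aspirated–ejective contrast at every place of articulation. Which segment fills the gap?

/qʼ/

Plain: /p/ (bilabial), /c/ (palatal), /q/ (uvular).
Aspirated: /pʰ/ (bilabial), /cʰ/ (palatal), /qʰ/ (uvular).
Ejective: /pʼ/ (bilabial), /cʼ/ (palatal).
The uvular row has no ejective member, so the gap is the ejective uvular stop /qʼ/.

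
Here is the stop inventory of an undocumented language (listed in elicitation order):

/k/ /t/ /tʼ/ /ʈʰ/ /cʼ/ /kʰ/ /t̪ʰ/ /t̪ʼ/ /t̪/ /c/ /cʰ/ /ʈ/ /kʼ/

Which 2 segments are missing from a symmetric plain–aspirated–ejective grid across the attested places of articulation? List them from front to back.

place of articulation  plain     aspirated  ejective
dental            t̪        t̪ʰ       t̪ʼ     
alveolar          t         —         tʼ      
retroflex         ʈ         ʈʰ        —       
palatal           c         cʰ        cʼ      
velar             k         kʰ        kʼ      
Gaps, from front to back: alveolar lacks aspirated (/tʰ/); retroflex lacks ejective (/ʈʼ/).

/tʰ/, /ʈʼ/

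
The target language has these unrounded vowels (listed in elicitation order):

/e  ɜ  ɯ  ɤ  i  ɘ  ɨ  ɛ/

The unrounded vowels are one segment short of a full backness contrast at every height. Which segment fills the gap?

/ʌ/

high: front /i/, central /ɨ/, back /ɯ/.
high-mid: front /e/, central /ɘ/, back /ɤ/.
low-mid: front /ɛ/, central /ɜ/, back —.
The low-mid row has no back member, so the gap is the low-mid back unrounded vowel /ʌ/.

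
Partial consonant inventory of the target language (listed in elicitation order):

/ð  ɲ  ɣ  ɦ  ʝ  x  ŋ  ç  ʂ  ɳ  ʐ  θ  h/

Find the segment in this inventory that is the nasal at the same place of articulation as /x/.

/x/ is a voiceless velar fricative.
The nasal at the same place is a velar nasal — in this inventory, /ŋ/.

/ŋ/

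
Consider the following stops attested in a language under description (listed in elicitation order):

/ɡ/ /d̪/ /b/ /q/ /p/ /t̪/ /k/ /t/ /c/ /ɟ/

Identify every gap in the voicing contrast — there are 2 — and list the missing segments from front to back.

place of articulation  voiceless  voiced  
bilabial          p         b       
dental            t̪        d̪      
alveolar          t         —       
palatal           c         ɟ       
velar             k         ɡ       
uvular            q         —       
Gaps, from front to back: alveolar lacks voiced (/d/); uvular lacks voiced (/ɢ/).

/d/, /ɢ/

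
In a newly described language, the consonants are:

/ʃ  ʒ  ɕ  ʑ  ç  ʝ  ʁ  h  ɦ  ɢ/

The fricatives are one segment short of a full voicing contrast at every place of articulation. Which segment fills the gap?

place of articulation  voiceless  voiced  
postalveolar      ʃ         ʒ       
alveolo-palatal   ɕ         ʑ       
palatal           ç         ʝ       
uvular            —         ʁ       
glottal           h         ɦ       
The uvular row has no voiceless member, so the gap is the voiceless uvular fricative /χ/.

/χ/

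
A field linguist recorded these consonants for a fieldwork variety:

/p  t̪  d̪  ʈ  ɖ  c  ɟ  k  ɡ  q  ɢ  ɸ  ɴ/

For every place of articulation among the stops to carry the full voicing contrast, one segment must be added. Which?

bilabial: voiceless /p/, voiced —.
dental: voiceless /t̪/, voiced /d̪/.
retroflex: voiceless /ʈ/, voiced /ɖ/.
palatal: voiceless /c/, voiced /ɟ/.
velar: voiceless /k/, voiced /ɡ/.
uvular: voiceless /q/, voiced /ɢ/.
The bilabial row has no voiced member, so the gap is the voiced bilabial stop /b/.

/b/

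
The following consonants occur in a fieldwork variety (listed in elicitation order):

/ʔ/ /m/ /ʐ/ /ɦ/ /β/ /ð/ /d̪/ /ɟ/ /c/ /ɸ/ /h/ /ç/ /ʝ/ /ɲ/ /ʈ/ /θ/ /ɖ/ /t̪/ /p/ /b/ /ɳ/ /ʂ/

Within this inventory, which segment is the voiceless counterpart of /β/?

/ɸ/

/β/ is a voiced bilabial fricative.
The voiceless counterpart is a voiceless bilabial fricative — in this inventory, /ɸ/.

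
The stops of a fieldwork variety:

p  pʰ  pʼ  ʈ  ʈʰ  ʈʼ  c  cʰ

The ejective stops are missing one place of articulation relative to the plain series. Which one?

palatal

place of articulation  plain     aspirated  ejective
bilabial          p         pʰ        pʼ      
retroflex         ʈ         ʈʰ        ʈʼ      
palatal           c         cʰ        —       
Every place of articulation has an ejective member except palatal, where /cʼ/ would be expected.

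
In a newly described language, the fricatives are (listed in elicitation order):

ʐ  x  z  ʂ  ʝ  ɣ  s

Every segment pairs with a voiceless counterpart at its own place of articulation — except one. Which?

Alveolar: /s/ ~ /z/
Retroflex: /ʂ/ ~ /ʐ/
Velar: /x/ ~ /ɣ/
Palatal: only /ʝ/ (voiced); no voiceless partner.
So /ʝ/ is the unpaired segment.

/ʝ/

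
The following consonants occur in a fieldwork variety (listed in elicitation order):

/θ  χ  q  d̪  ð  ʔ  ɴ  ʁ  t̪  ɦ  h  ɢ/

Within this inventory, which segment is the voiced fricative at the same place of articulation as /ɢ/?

/ɢ/ is a voiced uvular stop.
The voiced fricative at the same place is a voiced uvular fricative — in this inventory, /ʁ/.

/ʁ/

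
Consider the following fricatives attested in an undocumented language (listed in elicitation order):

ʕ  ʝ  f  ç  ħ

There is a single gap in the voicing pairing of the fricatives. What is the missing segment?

place of articulation  voiceless  voiced  
labiodental       f         —       
palatal           ç         ʝ       
pharyngeal        ħ         ʕ       
The labiodental row has no voiced member, so the gap is the voiced labiodental fricative /v/.

/v/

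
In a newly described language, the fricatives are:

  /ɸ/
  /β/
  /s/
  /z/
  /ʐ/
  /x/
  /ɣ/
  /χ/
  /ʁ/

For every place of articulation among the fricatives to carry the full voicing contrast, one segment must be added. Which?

/ʂ/

Voiceless: /ɸ/ (bilabial), /s/ (alveolar), /x/ (velar), /χ/ (uvular).
Voiced: /β/ (bilabial), /z/ (alveolar), /ʐ/ (retroflex), /ɣ/ (velar), /ʁ/ (uvular).
The retroflex row has no voiceless member, so the gap is the voiceless retroflex fricative /ʂ/.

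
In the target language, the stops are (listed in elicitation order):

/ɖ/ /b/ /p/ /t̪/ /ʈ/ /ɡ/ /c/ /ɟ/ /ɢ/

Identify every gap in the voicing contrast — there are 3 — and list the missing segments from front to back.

/d̪/, /k/, /q/

bilabial: voiceless /p/, voiced /b/.
dental: voiceless /t̪/, voiced —.
retroflex: voiceless /ʈ/, voiced /ɖ/.
palatal: voiceless /c/, voiced /ɟ/.
velar: voiceless —, voiced /ɡ/.
uvular: voiceless —, voiced /ɢ/.
Gaps, from front to back: dental lacks voiced (/d̪/); velar lacks voiceless (/k/); uvular lacks voiceless (/q/).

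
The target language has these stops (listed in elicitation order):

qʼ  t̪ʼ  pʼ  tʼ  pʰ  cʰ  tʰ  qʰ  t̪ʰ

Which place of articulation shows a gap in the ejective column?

Aspirated: /pʰ/ (bilabial), /t̪ʰ/ (dental), /tʰ/ (alveolar), /cʰ/ (palatal), /qʰ/ (uvular).
Ejective: /pʼ/ (bilabial), /t̪ʼ/ (dental), /tʼ/ (alveolar), /qʼ/ (uvular).
Every place of articulation has an ejective member except palatal, where /cʼ/ would be expected.

palatal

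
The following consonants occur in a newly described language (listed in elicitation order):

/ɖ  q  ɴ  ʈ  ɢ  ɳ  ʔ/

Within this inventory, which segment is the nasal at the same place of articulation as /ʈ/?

/ɳ/

/ʈ/ is a voiceless retroflex stop.
The nasal at the same place is a retroflex nasal — in this inventory, /ɳ/.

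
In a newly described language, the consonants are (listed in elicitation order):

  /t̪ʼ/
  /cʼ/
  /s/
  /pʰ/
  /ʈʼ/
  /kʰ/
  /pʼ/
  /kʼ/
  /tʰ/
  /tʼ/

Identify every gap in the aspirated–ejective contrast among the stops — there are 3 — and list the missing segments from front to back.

/t̪ʰ/, /ʈʰ/, /cʰ/

place of articulation  aspirated  ejective
bilabial          pʰ        pʼ      
dental            —         t̪ʼ     
alveolar          tʰ        tʼ      
retroflex         —         ʈʼ      
palatal           —         cʼ      
velar             kʰ        kʼ      
Gaps, from front to back: dental lacks aspirated (/t̪ʰ/); retroflex lacks aspirated (/ʈʰ/); palatal lacks aspirated (/cʰ/).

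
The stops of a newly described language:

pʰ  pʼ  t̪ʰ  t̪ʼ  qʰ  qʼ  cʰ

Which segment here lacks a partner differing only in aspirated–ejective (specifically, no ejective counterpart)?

/cʰ/

Bilabial: /pʰ/ ~ /pʼ/
Dental: /t̪ʰ/ ~ /t̪ʼ/
Uvular: /qʰ/ ~ /qʼ/
Palatal: only /cʰ/ (aspirated); no ejective partner.
So /cʰ/ is the unpaired segment.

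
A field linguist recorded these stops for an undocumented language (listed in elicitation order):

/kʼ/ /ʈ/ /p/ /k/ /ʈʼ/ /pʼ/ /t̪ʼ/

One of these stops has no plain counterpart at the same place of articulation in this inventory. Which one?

Bilabial: /p/ ~ /pʼ/
Retroflex: /ʈ/ ~ /ʈʼ/
Velar: /k/ ~ /kʼ/
Dental: only /t̪ʼ/ (ejective); no plain partner.
So /t̪ʼ/ is the unpaired segment.

/t̪ʼ/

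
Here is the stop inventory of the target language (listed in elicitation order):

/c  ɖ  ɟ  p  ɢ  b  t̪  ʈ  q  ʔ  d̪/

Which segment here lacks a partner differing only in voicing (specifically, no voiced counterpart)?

Bilabial: /p/ ~ /b/
Dental: /t̪/ ~ /d̪/
Retroflex: /ʈ/ ~ /ɖ/
Palatal: /c/ ~ /ɟ/
Uvular: /q/ ~ /ɢ/
Glottal: only /ʔ/ (voiceless); no voiced partner.
So /ʔ/ is the unpaired segment.

/ʔ/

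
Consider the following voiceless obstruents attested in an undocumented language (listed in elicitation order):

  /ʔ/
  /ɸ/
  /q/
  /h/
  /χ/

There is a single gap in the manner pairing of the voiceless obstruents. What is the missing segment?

Stop: /q/ (uvular), /ʔ/ (glottal).
Fricative: /ɸ/ (bilabial), /χ/ (uvular), /h/ (glottal).
The bilabial row has no stop member, so the gap is the bilabial stop /p/.

/p/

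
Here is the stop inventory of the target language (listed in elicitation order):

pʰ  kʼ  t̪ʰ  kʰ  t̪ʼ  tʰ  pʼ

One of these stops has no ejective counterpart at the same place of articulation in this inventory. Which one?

/tʰ/

Bilabial: /pʰ/ ~ /pʼ/
Dental: /t̪ʰ/ ~ /t̪ʼ/
Velar: /kʰ/ ~ /kʼ/
Alveolar: only /tʰ/ (aspirated); no ejective partner.
So /tʰ/ is the unpaired segment.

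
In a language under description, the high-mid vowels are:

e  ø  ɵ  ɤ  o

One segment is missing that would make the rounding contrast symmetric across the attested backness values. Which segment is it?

Unrounded: /e/ (front), /ɤ/ (back).
Rounded: /ø/ (front), /ɵ/ (central), /o/ (back).
The central row has no unrounded member, so the gap is the central unrounded vowel /ɘ/.

/ɘ/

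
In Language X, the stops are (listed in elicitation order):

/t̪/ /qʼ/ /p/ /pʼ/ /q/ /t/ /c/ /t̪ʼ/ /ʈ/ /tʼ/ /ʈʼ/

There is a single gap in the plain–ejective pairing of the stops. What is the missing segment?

place of articulation  plain     ejective
bilabial          p         pʼ      
dental            t̪        t̪ʼ     
alveolar          t         tʼ      
retroflex         ʈ         ʈʼ      
palatal           c         —       
uvular            q         qʼ      
The palatal row has no ejective member, so the gap is the ejective palatal stop /cʼ/.

/cʼ/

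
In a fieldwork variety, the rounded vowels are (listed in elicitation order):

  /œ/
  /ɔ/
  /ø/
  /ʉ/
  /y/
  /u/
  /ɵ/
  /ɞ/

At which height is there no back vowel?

height            front     central   back    
high              y         ʉ         u       
high-mid          ø         ɵ         —       
low-mid           œ         ɞ         ɔ       
Every height has a back member except high-mid, where /o/ would be expected.

high-mid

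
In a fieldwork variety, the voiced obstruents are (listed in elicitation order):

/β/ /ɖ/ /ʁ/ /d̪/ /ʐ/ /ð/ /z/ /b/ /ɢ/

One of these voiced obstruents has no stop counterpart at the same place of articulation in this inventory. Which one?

/z/

Bilabial: /b/ ~ /β/
Dental: /d̪/ ~ /ð/
Retroflex: /ɖ/ ~ /ʐ/
Uvular: /ɢ/ ~ /ʁ/
Alveolar: only /z/ (fricative); no stop partner.
So /z/ is the unpaired segment.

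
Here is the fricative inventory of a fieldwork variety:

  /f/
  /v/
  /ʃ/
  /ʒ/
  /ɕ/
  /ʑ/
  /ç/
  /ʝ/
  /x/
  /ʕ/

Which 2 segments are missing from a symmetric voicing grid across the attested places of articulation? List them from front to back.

/ɣ/, /ħ/

labiodental: voiceless /f/, voiced /v/.
postalveolar: voiceless /ʃ/, voiced /ʒ/.
alveolo-palatal: voiceless /ɕ/, voiced /ʑ/.
palatal: voiceless /ç/, voiced /ʝ/.
velar: voiceless /x/, voiced —.
pharyngeal: voiceless —, voiced /ʕ/.
Gaps, from front to back: velar lacks voiced (/ɣ/); pharyngeal lacks voiceless (/ħ/).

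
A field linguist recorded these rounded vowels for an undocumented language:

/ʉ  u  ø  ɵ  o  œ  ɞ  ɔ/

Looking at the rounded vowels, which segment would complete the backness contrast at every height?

/y/

height            front     central   back    
high              —         ʉ         u       
high-mid          ø         ɵ         o       
low-mid           œ         ɞ         ɔ       
The high row has no front member, so the gap is the high front rounded vowel /y/.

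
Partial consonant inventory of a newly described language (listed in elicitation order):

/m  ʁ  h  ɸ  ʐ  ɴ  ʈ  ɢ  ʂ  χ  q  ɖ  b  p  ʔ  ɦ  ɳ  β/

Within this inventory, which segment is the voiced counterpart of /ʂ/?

/ʐ/

/ʂ/ is a voiceless retroflex fricative.
The voiced counterpart is a voiced retroflex fricative — in this inventory, /ʐ/.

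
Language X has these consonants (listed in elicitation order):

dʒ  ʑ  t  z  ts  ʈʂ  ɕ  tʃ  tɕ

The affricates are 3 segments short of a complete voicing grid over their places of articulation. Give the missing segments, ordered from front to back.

/dz/, /ɖʐ/, /dʑ/

place of articulation  voiceless  voiced  
alveolar          ts        —       
postalveolar      tʃ        dʒ      
retroflex         ʈʂ        —       
alveolo-palatal   tɕ        —       
Gaps, from front to back: alveolar lacks voiced (/dz/); retroflex lacks voiced (/ɖʐ/); alveolo-palatal lacks voiced (/dʑ/).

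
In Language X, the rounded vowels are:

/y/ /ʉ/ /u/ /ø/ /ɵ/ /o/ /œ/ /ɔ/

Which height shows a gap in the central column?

high: front /y/, central /ʉ/, back /u/.
high-mid: front /ø/, central /ɵ/, back /o/.
low-mid: front /œ/, central —, back /ɔ/.
Every height has a central member except low-mid, where /ɞ/ would be expected.

low-mid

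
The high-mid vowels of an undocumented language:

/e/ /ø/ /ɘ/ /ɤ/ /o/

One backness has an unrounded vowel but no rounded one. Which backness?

central

backness          unrounded  rounded 
front             e         ø       
central           ɘ         —       
back              ɤ         o       
Every backness has a rounded member except central, where /ɵ/ would be expected.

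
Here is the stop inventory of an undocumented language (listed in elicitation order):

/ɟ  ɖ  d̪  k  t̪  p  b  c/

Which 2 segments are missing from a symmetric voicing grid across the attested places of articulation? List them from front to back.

/ʈ/, /ɡ/

place of articulation  voiceless  voiced  
bilabial          p         b       
dental            t̪        d̪      
retroflex         —         ɖ       
palatal           c         ɟ       
velar             k         —       
Gaps, from front to back: retroflex lacks voiceless (/ʈ/); velar lacks voiced (/ɡ/).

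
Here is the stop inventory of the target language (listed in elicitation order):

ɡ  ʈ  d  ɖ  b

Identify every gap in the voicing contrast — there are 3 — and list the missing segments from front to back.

/p/, /t/, /k/

place of articulation  voiceless  voiced  
bilabial          —         b       
alveolar          —         d       
retroflex         ʈ         ɖ       
velar             —         ɡ       
Gaps, from front to back: bilabial lacks voiceless (/p/); alveolar lacks voiceless (/t/); velar lacks voiceless (/k/).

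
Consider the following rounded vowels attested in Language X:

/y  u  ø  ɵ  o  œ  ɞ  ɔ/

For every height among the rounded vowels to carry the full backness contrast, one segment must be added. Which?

/ʉ/

height            front     central   back    
high              y         —         u       
high-mid          ø         ɵ         o       
low-mid           œ         ɞ         ɔ       
The high row has no central member, so the gap is the high central rounded vowel /ʉ/.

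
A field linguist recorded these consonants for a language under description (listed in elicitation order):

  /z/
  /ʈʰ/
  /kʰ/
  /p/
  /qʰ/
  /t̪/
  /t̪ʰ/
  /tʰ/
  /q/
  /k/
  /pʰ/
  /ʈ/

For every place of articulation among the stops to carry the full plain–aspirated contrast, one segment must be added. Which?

bilabial: plain /p/, aspirated /pʰ/.
dental: plain /t̪/, aspirated /t̪ʰ/.
alveolar: plain —, aspirated /tʰ/.
retroflex: plain /ʈ/, aspirated /ʈʰ/.
velar: plain /k/, aspirated /kʰ/.
uvular: plain /q/, aspirated /qʰ/.
The alveolar row has no plain member, so the gap is the plain alveolar stop /t/.

/t/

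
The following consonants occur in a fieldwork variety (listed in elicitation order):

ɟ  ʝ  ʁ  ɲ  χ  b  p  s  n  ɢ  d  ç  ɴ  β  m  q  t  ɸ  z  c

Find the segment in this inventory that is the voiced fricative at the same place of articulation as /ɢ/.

/ʁ/

/ɢ/ is a voiced uvular stop.
The voiced fricative at the same place is a voiced uvular fricative — in this inventory, /ʁ/.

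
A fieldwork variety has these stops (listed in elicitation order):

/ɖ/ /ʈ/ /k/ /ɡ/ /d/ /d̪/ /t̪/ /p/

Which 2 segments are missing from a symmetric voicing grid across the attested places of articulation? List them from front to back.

/b/, /t/

place of articulation  voiceless  voiced  
bilabial          p         —       
dental            t̪        d̪      
alveolar          —         d       
retroflex         ʈ         ɖ       
velar             k         ɡ       
Gaps, from front to back: bilabial lacks voiced (/b/); alveolar lacks voiceless (/t/).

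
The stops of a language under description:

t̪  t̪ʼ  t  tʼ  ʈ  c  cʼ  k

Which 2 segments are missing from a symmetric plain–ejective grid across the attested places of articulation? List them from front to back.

/ʈʼ/, /kʼ/

Plain: /t̪/ (dental), /t/ (alveolar), /ʈ/ (retroflex), /c/ (palatal), /k/ (velar).
Ejective: /t̪ʼ/ (dental), /tʼ/ (alveolar), /cʼ/ (palatal).
Gaps, from front to back: retroflex lacks ejective (/ʈʼ/); velar lacks ejective (/kʼ/).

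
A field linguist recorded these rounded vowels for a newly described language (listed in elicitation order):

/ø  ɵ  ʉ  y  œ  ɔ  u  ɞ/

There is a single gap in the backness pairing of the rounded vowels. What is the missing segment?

/o/

height            front     central   back    
high              y         ʉ         u       
high-mid          ø         ɵ         —       
low-mid           œ         ɞ         ɔ       
The high-mid row has no back member, so the gap is the high-mid back rounded vowel /o/.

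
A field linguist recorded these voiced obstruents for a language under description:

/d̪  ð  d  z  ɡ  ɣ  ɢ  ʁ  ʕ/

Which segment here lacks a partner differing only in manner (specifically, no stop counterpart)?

Dental: /d̪/ ~ /ð/
Alveolar: /d/ ~ /z/
Velar: /ɡ/ ~ /ɣ/
Uvular: /ɢ/ ~ /ʁ/
Pharyngeal: only /ʕ/ (fricative); no stop partner.
So /ʕ/ is the unpaired segment.

/ʕ/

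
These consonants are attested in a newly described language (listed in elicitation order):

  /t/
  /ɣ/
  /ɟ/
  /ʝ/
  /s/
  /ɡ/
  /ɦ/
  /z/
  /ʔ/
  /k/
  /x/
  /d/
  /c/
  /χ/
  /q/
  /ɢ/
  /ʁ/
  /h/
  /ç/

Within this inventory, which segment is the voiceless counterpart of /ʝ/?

/ʝ/ is a voiced palatal fricative.
The voiceless counterpart is a voiceless palatal fricative — in this inventory, /ç/.

/ç/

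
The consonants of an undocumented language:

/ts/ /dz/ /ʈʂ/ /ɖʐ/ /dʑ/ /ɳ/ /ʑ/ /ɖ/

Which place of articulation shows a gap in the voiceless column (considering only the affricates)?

alveolo-palatal

alveolar: voiceless /ts/, voiced /dz/.
retroflex: voiceless /ʈʂ/, voiced /ɖʐ/.
alveolo-palatal: voiceless —, voiced /dʑ/.
Every place of articulation has a voiceless member except alveolo-palatal, where /tɕ/ would be expected.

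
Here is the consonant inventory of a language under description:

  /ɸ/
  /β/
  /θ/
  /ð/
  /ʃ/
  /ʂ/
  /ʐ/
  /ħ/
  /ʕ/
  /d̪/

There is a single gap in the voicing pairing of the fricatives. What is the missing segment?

Voiceless: /ɸ/ (bilabial), /θ/ (dental), /ʃ/ (postalveolar), /ʂ/ (retroflex), /ħ/ (pharyngeal).
Voiced: /β/ (bilabial), /ð/ (dental), /ʐ/ (retroflex), /ʕ/ (pharyngeal).
The postalveolar row has no voiced member, so the gap is the voiced postalveolar fricative /ʒ/.

/ʒ/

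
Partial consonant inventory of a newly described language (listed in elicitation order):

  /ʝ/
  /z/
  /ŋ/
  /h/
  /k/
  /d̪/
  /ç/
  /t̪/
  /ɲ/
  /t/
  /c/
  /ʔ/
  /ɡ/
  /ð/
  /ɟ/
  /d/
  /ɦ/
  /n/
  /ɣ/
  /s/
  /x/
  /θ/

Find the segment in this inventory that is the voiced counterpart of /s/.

/z/

/s/ is a voiceless alveolar fricative.
The voiced counterpart is a voiced alveolar fricative — in this inventory, /z/.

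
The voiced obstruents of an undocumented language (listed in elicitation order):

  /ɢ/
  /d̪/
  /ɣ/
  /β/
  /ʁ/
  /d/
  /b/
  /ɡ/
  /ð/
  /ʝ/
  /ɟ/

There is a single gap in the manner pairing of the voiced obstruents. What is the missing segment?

/z/

Stop: /b/ (bilabial), /d̪/ (dental), /d/ (alveolar), /ɟ/ (palatal), /ɡ/ (velar), /ɢ/ (uvular).
Fricative: /β/ (bilabial), /ð/ (dental), /ʝ/ (palatal), /ɣ/ (velar), /ʁ/ (uvular).
The alveolar row has no fricative member, so the gap is the alveolar fricative /z/.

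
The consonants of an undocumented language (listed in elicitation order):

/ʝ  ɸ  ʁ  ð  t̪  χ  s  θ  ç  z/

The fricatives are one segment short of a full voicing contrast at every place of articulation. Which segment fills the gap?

bilabial: voiceless /ɸ/, voiced —.
dental: voiceless /θ/, voiced /ð/.
alveolar: voiceless /s/, voiced /z/.
palatal: voiceless /ç/, voiced /ʝ/.
uvular: voiceless /χ/, voiced /ʁ/.
The bilabial row has no voiced member, so the gap is the voiced bilabial fricative /β/.

/β/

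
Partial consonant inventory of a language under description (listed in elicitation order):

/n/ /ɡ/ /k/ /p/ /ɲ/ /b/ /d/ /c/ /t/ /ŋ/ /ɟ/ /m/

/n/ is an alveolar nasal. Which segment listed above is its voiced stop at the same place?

/d/

The voiced stop at the same place is a voiced alveolar stop — in this inventory, /d/.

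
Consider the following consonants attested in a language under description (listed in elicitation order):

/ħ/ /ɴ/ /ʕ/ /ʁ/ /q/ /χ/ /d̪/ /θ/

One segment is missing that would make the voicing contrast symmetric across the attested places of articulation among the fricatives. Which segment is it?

Voiceless: /θ/ (dental), /χ/ (uvular), /ħ/ (pharyngeal).
Voiced: /ʁ/ (uvular), /ʕ/ (pharyngeal).
The dental row has no voiced member, so the gap is the voiced dental fricative /ð/.

/ð/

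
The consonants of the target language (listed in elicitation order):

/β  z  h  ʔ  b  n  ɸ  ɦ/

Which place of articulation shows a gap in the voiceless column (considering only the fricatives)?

alveolar

place of articulation  voiceless  voiced  
bilabial          ɸ         β       
alveolar          —         z       
glottal           h         ɦ       
Every place of articulation has a voiceless member except alveolar, where /s/ would be expected.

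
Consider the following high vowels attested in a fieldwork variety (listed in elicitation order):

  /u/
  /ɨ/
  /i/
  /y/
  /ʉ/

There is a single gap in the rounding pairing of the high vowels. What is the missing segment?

/ɯ/

Unrounded: /i/ (front), /ɨ/ (central).
Rounded: /y/ (front), /ʉ/ (central), /u/ (back).
The back row has no unrounded member, so the gap is the back unrounded vowel /ɯ/.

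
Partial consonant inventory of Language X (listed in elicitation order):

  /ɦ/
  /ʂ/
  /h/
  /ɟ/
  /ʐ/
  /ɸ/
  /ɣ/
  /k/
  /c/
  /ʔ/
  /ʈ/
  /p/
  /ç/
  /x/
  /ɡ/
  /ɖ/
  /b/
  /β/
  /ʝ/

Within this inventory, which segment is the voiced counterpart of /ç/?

/ʝ/

/ç/ is a voiceless palatal fricative.
The voiced counterpart is a voiced palatal fricative — in this inventory, /ʝ/.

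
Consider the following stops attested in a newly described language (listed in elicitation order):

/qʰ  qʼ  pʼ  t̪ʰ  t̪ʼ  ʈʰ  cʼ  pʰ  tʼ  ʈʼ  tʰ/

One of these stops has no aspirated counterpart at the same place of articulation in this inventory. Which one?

Bilabial: /pʰ/ ~ /pʼ/
Dental: /t̪ʰ/ ~ /t̪ʼ/
Alveolar: /tʰ/ ~ /tʼ/
Retroflex: /ʈʰ/ ~ /ʈʼ/
Uvular: /qʰ/ ~ /qʼ/
Palatal: only /cʼ/ (ejective); no aspirated partner.
So /cʼ/ is the unpaired segment.

/cʼ/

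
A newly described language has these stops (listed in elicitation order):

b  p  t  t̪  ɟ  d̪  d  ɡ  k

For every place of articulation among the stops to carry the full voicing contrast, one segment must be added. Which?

bilabial: voiceless /p/, voiced /b/.
dental: voiceless /t̪/, voiced /d̪/.
alveolar: voiceless /t/, voiced /d/.
palatal: voiceless —, voiced /ɟ/.
velar: voiceless /k/, voiced /ɡ/.
The palatal row has no voiceless member, so the gap is the voiceless palatal stop /c/.

/c/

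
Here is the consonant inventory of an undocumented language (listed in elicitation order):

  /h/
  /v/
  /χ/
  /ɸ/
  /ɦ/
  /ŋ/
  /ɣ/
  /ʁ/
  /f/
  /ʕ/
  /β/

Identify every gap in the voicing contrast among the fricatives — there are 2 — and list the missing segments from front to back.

/x/, /ħ/

Voiceless: /ɸ/ (bilabial), /f/ (labiodental), /χ/ (uvular), /h/ (glottal).
Voiced: /β/ (bilabial), /v/ (labiodental), /ɣ/ (velar), /ʁ/ (uvular), /ʕ/ (pharyngeal), /ɦ/ (glottal).
Gaps, from front to back: velar lacks voiceless (/x/); pharyngeal lacks voiceless (/ħ/).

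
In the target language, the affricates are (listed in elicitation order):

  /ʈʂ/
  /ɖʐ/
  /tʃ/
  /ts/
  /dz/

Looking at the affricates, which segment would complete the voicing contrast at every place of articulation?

/dʒ/

Voiceless: /ts/ (alveolar), /tʃ/ (postalveolar), /ʈʂ/ (retroflex).
Voiced: /dz/ (alveolar), /ɖʐ/ (retroflex).
The postalveolar row has no voiced member, so the gap is the voiced postalveolar affricate /dʒ/.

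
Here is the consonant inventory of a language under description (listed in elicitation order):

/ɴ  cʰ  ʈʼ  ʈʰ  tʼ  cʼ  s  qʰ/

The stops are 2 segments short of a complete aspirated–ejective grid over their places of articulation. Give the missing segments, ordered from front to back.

/tʰ/, /qʼ/

Aspirated: /ʈʰ/ (retroflex), /cʰ/ (palatal), /qʰ/ (uvular).
Ejective: /tʼ/ (alveolar), /ʈʼ/ (retroflex), /cʼ/ (palatal).
Gaps, from front to back: alveolar lacks aspirated (/tʰ/); uvular lacks ejective (/qʼ/).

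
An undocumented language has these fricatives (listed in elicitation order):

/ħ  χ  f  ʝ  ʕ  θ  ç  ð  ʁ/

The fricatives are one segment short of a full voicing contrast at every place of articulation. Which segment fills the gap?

labiodental: voiceless /f/, voiced —.
dental: voiceless /θ/, voiced /ð/.
palatal: voiceless /ç/, voiced /ʝ/.
uvular: voiceless /χ/, voiced /ʁ/.
pharyngeal: voiceless /ħ/, voiced /ʕ/.
The labiodental row has no voiced member, so the gap is the voiced labiodental fricative /v/.

/v/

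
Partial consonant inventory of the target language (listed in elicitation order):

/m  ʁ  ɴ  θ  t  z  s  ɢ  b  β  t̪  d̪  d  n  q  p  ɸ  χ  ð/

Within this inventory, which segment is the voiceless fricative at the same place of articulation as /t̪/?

/θ/

/t̪/ is a voiceless dental stop.
The voiceless fricative at the same place is a voiceless dental fricative — in this inventory, /θ/.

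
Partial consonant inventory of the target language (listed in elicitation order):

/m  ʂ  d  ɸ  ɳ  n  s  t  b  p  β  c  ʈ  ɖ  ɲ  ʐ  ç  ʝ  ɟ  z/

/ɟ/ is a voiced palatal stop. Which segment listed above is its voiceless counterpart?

The voiceless counterpart is a voiceless palatal stop — in this inventory, /c/.

/c/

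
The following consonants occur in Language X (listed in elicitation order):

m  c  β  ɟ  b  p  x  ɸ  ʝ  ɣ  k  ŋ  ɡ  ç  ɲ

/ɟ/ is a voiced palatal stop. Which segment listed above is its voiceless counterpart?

/c/

The voiceless counterpart is a voiceless palatal stop — in this inventory, /c/.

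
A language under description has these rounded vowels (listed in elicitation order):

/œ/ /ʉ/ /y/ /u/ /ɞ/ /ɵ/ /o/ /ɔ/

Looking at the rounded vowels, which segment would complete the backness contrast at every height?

/ø/

high: front /y/, central /ʉ/, back /u/.
high-mid: front —, central /ɵ/, back /o/.
low-mid: front /œ/, central /ɞ/, back /ɔ/.
The high-mid row has no front member, so the gap is the high-mid front rounded vowel /ø/.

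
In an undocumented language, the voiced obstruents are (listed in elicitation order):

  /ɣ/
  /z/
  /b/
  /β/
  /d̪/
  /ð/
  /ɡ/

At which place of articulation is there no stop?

place of articulation  stop      fricative
bilabial          b         β       
dental            d̪        ð       
alveolar          —         z       
velar             ɡ         ɣ       
Every place of articulation has a stop member except alveolar, where /d/ would be expected.

alveolar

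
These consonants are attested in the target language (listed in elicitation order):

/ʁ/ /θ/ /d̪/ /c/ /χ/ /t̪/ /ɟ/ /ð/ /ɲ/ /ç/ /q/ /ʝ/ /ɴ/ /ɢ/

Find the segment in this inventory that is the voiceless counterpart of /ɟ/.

/c/

/ɟ/ is a voiced palatal stop.
The voiceless counterpart is a voiceless palatal stop — in this inventory, /c/.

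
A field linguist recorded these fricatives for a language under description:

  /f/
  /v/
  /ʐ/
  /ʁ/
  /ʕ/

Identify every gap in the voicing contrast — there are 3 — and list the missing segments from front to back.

place of articulation  voiceless  voiced  
labiodental       f         v       
retroflex         —         ʐ       
uvular            —         ʁ       
pharyngeal        —         ʕ       
Gaps, from front to back: retroflex lacks voiceless (/ʂ/); uvular lacks voiceless (/χ/); pharyngeal lacks voiceless (/ħ/).

/ʂ/, /χ/, /ħ/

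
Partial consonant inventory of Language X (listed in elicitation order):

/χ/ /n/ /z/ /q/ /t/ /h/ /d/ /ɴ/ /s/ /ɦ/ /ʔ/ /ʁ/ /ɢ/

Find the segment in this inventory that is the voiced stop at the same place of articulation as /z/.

/d/

/z/ is a voiced alveolar fricative.
The voiced stop at the same place is a voiced alveolar stop — in this inventory, /d/.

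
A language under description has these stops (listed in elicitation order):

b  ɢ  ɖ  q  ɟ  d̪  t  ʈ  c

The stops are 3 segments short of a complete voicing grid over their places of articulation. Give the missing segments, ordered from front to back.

/p/, /t̪/, /d/

bilabial: voiceless —, voiced /b/.
dental: voiceless —, voiced /d̪/.
alveolar: voiceless /t/, voiced —.
retroflex: voiceless /ʈ/, voiced /ɖ/.
palatal: voiceless /c/, voiced /ɟ/.
uvular: voiceless /q/, voiced /ɢ/.
Gaps, from front to back: bilabial lacks voiceless (/p/); dental lacks voiceless (/t̪/); alveolar lacks voiced (/d/).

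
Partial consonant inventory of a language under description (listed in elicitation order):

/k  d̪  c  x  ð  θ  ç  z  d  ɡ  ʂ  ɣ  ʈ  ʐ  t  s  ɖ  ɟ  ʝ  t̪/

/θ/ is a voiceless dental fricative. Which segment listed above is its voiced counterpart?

/ð/

The voiced counterpart is a voiced dental fricative — in this inventory, /ð/.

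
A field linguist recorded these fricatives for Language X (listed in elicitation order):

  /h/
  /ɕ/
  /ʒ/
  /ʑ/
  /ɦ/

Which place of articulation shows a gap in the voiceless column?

postalveolar: voiceless —, voiced /ʒ/.
alveolo-palatal: voiceless /ɕ/, voiced /ʑ/.
glottal: voiceless /h/, voiced /ɦ/.
Every place of articulation has a voiceless member except postalveolar, where /ʃ/ would be expected.

postalveolar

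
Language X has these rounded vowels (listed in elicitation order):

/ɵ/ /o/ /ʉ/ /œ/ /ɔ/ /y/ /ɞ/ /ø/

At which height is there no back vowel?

high: front /y/, central /ʉ/, back —.
high-mid: front /ø/, central /ɵ/, back /o/.
low-mid: front /œ/, central /ɞ/, back /ɔ/.
Every height has a back member except high, where /u/ would be expected.

high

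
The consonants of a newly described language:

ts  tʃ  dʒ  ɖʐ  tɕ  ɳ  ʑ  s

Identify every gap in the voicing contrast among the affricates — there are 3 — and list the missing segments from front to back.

/dz/, /ʈʂ/, /dʑ/

Voiceless: /ts/ (alveolar), /tʃ/ (postalveolar), /tɕ/ (alveolo-palatal).
Voiced: /dʒ/ (postalveolar), /ɖʐ/ (retroflex).
Gaps, from front to back: alveolar lacks voiced (/dz/); retroflex lacks voiceless (/ʈʂ/); alveolo-palatal lacks voiced (/dʑ/).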